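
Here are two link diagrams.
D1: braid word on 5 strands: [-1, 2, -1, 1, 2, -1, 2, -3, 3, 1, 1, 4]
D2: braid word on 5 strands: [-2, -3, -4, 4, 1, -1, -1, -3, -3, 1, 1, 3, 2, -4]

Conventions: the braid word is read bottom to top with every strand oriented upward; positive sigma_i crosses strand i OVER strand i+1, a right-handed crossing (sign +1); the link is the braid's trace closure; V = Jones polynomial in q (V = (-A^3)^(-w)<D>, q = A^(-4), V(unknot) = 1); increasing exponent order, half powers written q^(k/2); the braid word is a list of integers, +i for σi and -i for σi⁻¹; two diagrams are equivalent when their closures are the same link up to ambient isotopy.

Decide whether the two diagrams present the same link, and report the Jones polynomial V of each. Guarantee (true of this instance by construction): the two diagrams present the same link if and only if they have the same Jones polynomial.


equivalent: no
V(D1) = 1 + q + q^2 + q^3  (w +4, c 12, <D> = 1 + A^4 + A^8 + A^12)
V(D2) = q^-3 + q^-2 + q^-1 + 1  (w -2, c 14, <D> = A^-6 + A^-2 + A^2 + A^6)
why: 2 classes among 2 diagrams; unequal V(q) rules out equality


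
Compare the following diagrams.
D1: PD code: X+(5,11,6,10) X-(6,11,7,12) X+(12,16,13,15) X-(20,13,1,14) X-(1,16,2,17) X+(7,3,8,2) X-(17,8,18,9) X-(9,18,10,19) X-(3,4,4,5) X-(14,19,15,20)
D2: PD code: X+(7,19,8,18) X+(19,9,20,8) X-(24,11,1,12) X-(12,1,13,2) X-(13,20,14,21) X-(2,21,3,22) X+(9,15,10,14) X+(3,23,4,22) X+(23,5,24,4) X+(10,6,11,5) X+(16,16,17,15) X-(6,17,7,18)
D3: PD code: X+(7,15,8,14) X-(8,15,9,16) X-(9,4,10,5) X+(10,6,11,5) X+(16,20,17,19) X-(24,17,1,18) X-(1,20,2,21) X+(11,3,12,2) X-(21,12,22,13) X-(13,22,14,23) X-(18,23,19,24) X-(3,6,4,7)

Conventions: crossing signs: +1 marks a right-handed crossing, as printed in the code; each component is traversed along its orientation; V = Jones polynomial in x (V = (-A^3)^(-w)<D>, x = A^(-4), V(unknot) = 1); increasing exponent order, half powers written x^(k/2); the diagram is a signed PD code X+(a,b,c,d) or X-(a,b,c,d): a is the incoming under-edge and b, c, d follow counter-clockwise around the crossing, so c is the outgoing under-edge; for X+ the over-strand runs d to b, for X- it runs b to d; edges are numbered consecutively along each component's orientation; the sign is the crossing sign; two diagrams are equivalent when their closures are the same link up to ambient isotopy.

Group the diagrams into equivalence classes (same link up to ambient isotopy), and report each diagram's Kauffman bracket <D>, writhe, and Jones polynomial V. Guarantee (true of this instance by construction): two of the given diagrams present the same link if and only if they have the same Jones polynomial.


classes: {D1, D3} | {D2}
V(D1) = -x^-6 + x^-5 - x^-4 + 2x^-3 - x^-2 + x^-1  [10 crossings, <D> = A^-8 - A^-4 + 2 - A^4 + A^8 - A^12, w = -4]
V(D2) = x^-2 - x^-1 + 1 - x + x^2  [12 crossings, <D> = A^-2 - A^2 + A^6 - A^10 + A^14, w = +2]
D3 (bracket A^-8 - A^-4 + 2 - A^4 + A^8 - A^12; 12 crossings at w = -4): V = -x^-6 + x^-5 - x^-4 + 2x^-3 - x^-2 + x^-1
note: 2 classes among 3 diagrams; unequal V(x) rules out equality


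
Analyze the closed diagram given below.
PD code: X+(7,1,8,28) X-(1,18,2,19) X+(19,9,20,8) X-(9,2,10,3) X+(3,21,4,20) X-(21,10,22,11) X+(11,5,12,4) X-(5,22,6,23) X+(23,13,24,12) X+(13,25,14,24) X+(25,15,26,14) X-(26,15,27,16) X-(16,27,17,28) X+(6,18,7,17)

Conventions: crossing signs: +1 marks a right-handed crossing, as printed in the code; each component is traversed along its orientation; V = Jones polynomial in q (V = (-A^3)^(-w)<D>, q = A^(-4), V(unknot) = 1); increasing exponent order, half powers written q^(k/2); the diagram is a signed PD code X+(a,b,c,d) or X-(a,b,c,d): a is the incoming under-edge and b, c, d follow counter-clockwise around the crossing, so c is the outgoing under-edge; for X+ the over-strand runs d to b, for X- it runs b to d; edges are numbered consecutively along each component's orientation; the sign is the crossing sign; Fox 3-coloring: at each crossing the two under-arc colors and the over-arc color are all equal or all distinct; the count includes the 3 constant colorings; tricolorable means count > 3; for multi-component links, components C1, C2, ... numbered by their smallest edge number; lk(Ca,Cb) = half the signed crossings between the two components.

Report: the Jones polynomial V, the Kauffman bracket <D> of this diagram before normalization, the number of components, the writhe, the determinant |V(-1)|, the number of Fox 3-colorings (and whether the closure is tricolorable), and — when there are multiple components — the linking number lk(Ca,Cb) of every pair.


V = q^-1 - 1 + 2q - 2q^2 + 2q^3 - 2q^4 + q^5
<D> = A^-14 - 2A^-10 + 2A^-6 - 2A^-2 + 2A^2 - A^6 + A^10 (w = +2)
1 component over 14 crossings, w = +2
3 Fox colorings among 3^14, |V(-1)| = 11: not tricolorable
why: |V(-1)| = 11: so not tricolorable, since 3 does not divide 11


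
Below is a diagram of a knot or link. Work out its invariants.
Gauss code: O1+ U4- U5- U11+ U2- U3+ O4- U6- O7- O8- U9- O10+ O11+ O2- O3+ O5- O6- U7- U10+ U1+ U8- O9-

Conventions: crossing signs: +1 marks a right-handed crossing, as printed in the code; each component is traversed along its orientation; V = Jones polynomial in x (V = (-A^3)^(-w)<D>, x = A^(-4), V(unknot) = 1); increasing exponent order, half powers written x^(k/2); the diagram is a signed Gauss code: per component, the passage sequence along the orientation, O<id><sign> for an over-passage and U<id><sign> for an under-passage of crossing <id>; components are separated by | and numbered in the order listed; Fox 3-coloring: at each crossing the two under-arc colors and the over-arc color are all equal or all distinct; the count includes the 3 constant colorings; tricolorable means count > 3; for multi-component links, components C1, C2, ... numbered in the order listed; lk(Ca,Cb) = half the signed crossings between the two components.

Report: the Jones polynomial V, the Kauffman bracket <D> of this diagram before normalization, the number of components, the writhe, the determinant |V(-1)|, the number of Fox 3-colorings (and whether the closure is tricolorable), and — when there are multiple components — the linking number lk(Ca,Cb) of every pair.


Jones polynomial: V(x) = -x^-4 + x^-3 + x^-1
<D> = -A^-5 - A^3 + A^7; writhe -3
components 1, writhe -3 (11 crossings)
3-colorings: 9 of 3^11, det 3 — tricolorable
note: |V(-1)| = 3: so tricolorable, since 3 divides 3


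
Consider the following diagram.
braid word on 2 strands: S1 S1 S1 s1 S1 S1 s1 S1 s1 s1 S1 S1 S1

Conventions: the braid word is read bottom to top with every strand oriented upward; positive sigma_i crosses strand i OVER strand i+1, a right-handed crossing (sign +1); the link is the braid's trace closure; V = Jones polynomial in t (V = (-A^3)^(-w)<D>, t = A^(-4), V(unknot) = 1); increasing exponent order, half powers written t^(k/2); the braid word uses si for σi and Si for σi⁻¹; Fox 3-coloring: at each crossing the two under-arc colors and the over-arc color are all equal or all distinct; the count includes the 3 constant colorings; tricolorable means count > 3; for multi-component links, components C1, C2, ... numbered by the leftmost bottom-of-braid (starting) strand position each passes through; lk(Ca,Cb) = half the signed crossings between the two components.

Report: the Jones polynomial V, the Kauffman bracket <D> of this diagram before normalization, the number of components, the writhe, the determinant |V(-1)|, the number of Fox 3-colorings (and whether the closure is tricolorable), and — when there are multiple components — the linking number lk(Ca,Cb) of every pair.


V = -t^-7 + t^-6 - t^-5 + t^-4 + t^-2
<D> = -A^-7 - A + A^5 - A^9 + A^13 (w = -5)
1 component over 13 crossings, w = -5
3 Fox colorings among 3^13, |V(-1)| = 5: not tricolorable
why: the word shrinks to σ1⁻¹ σ1⁻¹ σ1⁻¹ σ1⁻¹ σ1⁻¹ after cancelling


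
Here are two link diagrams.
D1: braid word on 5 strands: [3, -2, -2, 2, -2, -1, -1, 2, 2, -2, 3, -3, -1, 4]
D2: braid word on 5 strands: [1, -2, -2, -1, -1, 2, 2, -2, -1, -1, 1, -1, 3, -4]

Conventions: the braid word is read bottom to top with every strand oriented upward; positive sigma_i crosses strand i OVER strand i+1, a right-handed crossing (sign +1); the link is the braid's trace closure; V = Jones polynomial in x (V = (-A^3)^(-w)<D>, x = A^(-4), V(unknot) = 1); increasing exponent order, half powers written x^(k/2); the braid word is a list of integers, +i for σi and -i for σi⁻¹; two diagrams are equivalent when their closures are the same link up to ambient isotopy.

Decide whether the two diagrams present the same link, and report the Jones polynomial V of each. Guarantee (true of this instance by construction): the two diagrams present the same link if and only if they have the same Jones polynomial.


equivalent: yes
D1 (bracket A^-2 - A^2 + 2A^6 - A^10 + A^14 - A^18; 14 crossings at w = -2): V = -x^-6 + x^-5 - x^-4 + 2x^-3 - x^-2 + x^-1
D2 (bracket A^-8 - A^-4 + 2 - A^4 + A^8 - A^12; 14 crossings at w = -4): V = -x^-6 + x^-5 - x^-4 + 2x^-3 - x^-2 + x^-1
key observation: D2 (14 crossings) and D1 (14) are Markov-related braid presentations


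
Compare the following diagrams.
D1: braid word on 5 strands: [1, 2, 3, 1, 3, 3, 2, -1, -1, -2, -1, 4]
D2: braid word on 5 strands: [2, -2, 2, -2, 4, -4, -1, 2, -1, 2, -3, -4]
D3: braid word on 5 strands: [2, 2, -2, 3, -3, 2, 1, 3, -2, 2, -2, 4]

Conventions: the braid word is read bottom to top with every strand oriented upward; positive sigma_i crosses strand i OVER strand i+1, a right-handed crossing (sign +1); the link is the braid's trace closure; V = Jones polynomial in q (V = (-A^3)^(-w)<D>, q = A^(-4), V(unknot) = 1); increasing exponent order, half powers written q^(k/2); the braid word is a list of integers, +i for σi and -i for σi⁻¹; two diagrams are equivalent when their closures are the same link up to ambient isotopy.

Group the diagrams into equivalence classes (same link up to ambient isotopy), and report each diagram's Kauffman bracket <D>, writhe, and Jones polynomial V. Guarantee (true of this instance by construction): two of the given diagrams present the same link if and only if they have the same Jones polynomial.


equivalence classes: {D1} | {D2} | {D3}
D1 (bracket -A^-4 + 1 + A^8; 12 crossings at w = +4): V = q + q^3 - q^4
V(D2) = q^-2 - q^-1 + 1 - q + q^2  [12 crossings, <D> = A^-14 - A^-10 + A^-6 - A^-2 + A^2, w = -2]
D3 (bracket A^12; 12 crossings at w = +4): V = 1
key observation: V(q) takes 3 values over 3 diagrams, fixing the grouping


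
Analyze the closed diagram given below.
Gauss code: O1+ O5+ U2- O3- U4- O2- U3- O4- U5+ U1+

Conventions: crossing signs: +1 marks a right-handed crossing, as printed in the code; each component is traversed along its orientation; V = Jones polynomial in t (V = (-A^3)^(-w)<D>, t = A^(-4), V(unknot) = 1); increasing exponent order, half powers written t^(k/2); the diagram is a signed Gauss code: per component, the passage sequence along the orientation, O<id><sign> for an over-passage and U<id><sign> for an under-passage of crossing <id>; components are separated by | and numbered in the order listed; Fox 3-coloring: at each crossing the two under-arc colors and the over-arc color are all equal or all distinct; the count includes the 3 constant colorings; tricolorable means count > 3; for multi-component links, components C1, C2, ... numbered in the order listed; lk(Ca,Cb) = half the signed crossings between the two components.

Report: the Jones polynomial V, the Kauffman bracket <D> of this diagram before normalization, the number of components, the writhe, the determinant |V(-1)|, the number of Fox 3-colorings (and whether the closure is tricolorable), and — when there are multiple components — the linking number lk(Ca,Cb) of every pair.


Jones polynomial: V(t) = -t^-4 + t^-3 + t^-1
<D> = -A - A^9 + A^13; writhe -1
components 1, writhe -1 (5 crossings)
3-colorings: 9 of 3^5, det 3 — tricolorable
note: w = -1 shifts under R1 moves; the (-A^3)^(1) factor cancels that in V


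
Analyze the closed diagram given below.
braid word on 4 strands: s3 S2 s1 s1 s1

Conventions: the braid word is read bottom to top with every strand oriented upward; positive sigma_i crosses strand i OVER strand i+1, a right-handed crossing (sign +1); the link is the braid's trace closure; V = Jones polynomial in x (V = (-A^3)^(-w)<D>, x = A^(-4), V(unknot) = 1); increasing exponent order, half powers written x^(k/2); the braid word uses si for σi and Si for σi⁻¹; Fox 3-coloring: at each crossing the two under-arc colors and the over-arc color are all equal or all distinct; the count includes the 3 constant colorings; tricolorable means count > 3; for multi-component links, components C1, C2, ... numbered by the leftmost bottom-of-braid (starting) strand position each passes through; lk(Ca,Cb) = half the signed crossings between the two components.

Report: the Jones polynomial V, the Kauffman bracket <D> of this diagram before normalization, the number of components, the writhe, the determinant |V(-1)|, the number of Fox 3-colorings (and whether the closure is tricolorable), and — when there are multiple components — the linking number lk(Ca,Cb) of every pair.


V = x + x^3 - x^4
<D> = A^-7 - A^-3 - A^5 (w = +3)
1 component over 5 crossings, w = +3
9 Fox colorings among 3^5, |V(-1)| = 3: tricolorable
why: w = +3 (over 5 crossings) is diagram-only; (-A^3)^(-3) removes it from V


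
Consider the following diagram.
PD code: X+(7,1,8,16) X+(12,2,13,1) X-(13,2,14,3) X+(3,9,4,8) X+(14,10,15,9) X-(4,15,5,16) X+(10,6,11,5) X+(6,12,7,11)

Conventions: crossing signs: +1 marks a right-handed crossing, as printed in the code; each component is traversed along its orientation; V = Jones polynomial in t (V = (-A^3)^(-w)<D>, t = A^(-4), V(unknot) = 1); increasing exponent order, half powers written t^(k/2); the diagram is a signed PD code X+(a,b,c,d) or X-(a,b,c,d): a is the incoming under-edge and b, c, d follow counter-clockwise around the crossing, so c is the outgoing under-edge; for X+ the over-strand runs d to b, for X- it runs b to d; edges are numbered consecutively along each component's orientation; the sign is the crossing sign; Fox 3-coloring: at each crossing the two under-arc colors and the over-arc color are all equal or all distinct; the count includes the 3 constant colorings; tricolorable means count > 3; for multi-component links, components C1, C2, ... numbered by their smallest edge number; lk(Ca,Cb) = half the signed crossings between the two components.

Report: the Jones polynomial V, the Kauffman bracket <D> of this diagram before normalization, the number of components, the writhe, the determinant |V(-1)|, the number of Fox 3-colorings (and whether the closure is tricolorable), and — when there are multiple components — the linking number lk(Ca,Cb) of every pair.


Jones polynomial: V(t) = t - t^2 + 2t^3 - t^4 + t^5 - t^6
<D> = -A^-12 + A^-8 - A^-4 + 2 - A^4 + A^8; writhe +4
components 1, writhe +4 (8 crossings)
3-colorings: 3 of 3^8, det 7 — not tricolorable
note: w = +4 shifts under R1 moves; the (-A^3)^(-4) factor cancels that in V


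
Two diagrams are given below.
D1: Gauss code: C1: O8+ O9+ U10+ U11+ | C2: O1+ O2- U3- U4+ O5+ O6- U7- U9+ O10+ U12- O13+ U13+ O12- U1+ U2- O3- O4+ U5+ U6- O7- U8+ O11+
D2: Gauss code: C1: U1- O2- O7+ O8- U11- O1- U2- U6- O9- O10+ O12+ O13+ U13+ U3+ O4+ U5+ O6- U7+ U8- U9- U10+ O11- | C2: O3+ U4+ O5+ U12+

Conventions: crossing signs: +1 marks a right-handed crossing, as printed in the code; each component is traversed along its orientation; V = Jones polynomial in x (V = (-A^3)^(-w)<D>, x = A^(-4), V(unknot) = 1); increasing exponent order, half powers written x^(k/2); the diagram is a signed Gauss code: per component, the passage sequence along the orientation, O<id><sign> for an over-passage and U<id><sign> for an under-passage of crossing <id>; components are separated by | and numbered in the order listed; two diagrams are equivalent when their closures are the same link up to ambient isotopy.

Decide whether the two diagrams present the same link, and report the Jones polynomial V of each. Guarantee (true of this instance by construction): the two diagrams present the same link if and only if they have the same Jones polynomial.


equivalent: no
V(D1) = -x^(1/2) + x^(3/2) - x^(5/2) - x^(9/2)  (w +3, c 13, <D> = A^-9 + A^-1 - A^3 + A^7)
D2 (bracket A^-15 - A^-11 + 2A^-7 - 2A^-3 + 3A - A^5 + A^9 - A^13; 13 crossings at w = +1): V = x^(-5/2) - x^(-3/2) + x^(-1/2) - 3x^(1/2) + 2x^(3/2) - 2x^(5/2) + x^(7/2) - x^(9/2)
why: V(x) takes 2 values over 2 diagrams, fixing the grouping


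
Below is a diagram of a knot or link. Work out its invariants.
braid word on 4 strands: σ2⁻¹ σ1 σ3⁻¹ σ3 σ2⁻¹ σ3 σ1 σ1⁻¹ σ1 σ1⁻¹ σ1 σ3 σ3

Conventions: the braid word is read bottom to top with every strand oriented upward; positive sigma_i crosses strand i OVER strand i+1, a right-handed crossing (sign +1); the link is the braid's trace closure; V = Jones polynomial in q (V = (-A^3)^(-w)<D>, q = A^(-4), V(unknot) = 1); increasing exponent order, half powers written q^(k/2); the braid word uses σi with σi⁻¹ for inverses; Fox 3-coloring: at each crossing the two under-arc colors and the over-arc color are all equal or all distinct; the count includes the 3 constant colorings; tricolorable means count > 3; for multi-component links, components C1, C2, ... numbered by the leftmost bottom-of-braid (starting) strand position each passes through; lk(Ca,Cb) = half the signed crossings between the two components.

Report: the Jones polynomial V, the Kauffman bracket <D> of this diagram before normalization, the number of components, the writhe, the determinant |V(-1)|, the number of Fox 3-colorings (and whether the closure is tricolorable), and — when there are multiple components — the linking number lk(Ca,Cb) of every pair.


V = q^-1 - 1 + 2q - 3q^2 + 3q^3 - 2q^4 + 2q^5 - q^6
<D> = A^-15 - 2A^-11 + 2A^-7 - 3A^-3 + 3A - 2A^5 + A^9 - A^13 (w = +3)
1 component over 13 crossings, w = +3
9 Fox colorings among 3^13, |V(-1)| = 15: tricolorable
why: free reduction leaves σ2⁻¹ σ1 σ2⁻¹ σ3 σ1 σ3 σ3 of the original 13 letters


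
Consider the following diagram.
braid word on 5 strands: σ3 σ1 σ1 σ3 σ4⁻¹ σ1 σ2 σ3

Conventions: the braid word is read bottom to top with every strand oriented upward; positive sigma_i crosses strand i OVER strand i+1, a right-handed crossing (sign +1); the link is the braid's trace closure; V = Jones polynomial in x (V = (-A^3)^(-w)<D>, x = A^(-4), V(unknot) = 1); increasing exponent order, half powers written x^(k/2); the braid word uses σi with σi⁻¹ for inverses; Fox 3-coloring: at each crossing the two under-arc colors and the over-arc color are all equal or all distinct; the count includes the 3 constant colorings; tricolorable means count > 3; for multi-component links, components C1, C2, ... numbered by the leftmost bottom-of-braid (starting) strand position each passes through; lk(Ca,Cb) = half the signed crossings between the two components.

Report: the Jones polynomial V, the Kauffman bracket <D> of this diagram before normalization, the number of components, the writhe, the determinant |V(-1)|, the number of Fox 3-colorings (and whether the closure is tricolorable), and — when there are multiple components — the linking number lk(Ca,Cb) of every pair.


V(x) = x^2 + 2x^4 - 2x^5 + x^6 - 2x^7 + x^8
bracket: A^-14 - 2A^-10 + A^-6 - 2A^-2 + 2A^2 + A^10, w = +6
1 component, writhe +6, over 8 crossings
det 9, colorings 27 of 3^8 — tricolorable
observation: w = +6 shifts under R1 moves; the (-A^3)^(-6) factor cancels that in V


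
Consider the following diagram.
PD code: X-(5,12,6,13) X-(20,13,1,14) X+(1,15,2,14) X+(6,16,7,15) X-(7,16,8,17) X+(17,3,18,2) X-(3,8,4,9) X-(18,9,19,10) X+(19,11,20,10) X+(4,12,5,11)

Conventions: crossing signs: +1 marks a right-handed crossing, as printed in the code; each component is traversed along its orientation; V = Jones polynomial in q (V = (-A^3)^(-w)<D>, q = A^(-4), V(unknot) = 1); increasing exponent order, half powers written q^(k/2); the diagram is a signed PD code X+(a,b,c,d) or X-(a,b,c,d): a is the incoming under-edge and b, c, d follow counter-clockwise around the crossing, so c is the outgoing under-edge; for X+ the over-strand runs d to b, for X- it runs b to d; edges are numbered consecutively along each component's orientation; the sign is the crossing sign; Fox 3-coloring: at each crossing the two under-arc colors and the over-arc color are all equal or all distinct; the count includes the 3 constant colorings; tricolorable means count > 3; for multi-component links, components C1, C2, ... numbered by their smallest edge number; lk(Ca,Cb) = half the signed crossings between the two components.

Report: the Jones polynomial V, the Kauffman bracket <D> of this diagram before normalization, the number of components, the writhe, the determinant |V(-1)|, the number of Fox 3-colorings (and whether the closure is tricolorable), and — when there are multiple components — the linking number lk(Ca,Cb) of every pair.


Jones polynomial: V(q) = 1
<D> = 1; writhe 0
components 1, writhe 0 (10 crossings)
3-colorings: 3 of 3^10, det 1 — not tricolorable
note: w = 0 (over 10 crossings) is diagram-only; (-A^3)^(0) removes it from V


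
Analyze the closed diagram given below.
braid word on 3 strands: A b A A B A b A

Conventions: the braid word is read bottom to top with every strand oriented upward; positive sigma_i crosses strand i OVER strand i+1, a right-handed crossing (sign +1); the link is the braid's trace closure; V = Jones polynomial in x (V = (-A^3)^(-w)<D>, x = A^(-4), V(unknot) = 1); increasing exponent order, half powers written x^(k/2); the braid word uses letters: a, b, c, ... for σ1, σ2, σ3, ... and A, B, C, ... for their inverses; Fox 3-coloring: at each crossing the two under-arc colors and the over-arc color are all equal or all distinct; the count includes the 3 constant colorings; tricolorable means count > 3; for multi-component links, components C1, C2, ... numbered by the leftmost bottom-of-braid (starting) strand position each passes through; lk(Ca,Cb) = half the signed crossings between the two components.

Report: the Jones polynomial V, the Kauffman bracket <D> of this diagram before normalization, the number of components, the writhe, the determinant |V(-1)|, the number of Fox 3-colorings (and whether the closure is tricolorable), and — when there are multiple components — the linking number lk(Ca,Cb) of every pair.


Jones polynomial: V(x) = -x^-4 + x^-3 + x^-1
<D> = A^-8 + 1 - A^4; writhe -4
components 1, writhe -4 (8 crossings)
3-colorings: 9 of 3^8, det 3 — tricolorable
note: w = -4 (over 8 crossings) is diagram-only; (-A^3)^(4) removes it from V


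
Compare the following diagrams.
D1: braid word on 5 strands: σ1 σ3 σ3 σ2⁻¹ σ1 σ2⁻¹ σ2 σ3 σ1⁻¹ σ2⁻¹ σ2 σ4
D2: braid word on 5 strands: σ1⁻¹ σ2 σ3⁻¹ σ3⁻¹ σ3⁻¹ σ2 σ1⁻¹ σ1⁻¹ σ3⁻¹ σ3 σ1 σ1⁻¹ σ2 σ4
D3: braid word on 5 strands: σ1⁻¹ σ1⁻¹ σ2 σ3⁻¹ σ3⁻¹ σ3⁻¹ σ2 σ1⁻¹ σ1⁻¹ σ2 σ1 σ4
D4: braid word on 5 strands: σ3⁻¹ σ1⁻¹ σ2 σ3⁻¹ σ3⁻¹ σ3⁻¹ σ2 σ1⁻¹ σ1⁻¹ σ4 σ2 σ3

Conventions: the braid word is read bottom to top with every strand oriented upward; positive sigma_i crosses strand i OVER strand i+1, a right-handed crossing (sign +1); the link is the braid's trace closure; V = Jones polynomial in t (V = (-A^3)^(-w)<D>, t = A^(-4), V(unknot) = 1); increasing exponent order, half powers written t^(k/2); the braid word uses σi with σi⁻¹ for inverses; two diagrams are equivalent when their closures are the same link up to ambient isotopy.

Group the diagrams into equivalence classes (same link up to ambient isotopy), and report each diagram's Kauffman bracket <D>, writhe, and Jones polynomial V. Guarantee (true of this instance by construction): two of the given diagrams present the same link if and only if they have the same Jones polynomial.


classes: {D1} | {D2, D3, D4}
V(D1) = t + t^3 - t^4  [12 crossings, <D> = -A^-4 + 1 + A^8, w = +4]
V(D2) = t^-7 - 3t^-6 + 4t^-5 - 6t^-4 + 7t^-3 - 6t^-2 + 6t^-1 - 3 + 2t - t^2  (w -2, c 14, <D> = -A^-14 + 2A^-10 - 3A^-6 + 6A^-2 - 6A^2 + 7A^6 - 6A^10 + 4A^14 - 3A^18 + A^22)
D3 (bracket -A^-14 + 2A^-10 - 3A^-6 + 6A^-2 - 6A^2 + 7A^6 - 6A^10 + 4A^14 - 3A^18 + A^22; 12 crossings at w = -2): V = t^-7 - 3t^-6 + 4t^-5 - 6t^-4 + 7t^-3 - 6t^-2 + 6t^-1 - 3 + 2t - t^2
V(D4) = t^-7 - 3t^-6 + 4t^-5 - 6t^-4 + 7t^-3 - 6t^-2 + 6t^-1 - 3 + 2t - t^2  [12 crossings, <D> = -A^-14 + 2A^-10 - 3A^-6 + 6A^-2 - 6A^2 + 7A^6 - 6A^10 + 4A^14 - 3A^18 + A^22, w = -2]
note: 2 values of V(t) split the 4 diagrams


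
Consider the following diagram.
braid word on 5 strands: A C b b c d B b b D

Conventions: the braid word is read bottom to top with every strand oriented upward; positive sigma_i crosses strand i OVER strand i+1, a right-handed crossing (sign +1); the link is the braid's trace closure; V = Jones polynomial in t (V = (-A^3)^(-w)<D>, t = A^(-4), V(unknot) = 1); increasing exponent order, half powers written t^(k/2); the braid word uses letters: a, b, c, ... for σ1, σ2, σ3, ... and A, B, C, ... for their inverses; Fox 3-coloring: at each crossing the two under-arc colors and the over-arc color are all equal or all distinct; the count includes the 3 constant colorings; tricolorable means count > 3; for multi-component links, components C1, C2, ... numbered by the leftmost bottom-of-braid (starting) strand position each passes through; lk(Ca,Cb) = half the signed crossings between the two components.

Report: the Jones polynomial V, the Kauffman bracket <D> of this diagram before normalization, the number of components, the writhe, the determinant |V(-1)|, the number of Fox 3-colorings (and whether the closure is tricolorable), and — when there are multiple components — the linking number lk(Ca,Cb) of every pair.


V = 1 + t + t^2 + t^3
<D> = A^-6 + A^-2 + A^2 + A^6 (w = +2)
3 components over 10 crossings, w = +2
lk(C1,C2): +1
lk(C1,C3) = 0
linking number lk(C2,C3) = 0
9 Fox colorings among 3^10, |V(-1)| = 0: tricolorable
why: span 3 respects span(V) <= c + mu - 1 = 12 for this 3-component diagram


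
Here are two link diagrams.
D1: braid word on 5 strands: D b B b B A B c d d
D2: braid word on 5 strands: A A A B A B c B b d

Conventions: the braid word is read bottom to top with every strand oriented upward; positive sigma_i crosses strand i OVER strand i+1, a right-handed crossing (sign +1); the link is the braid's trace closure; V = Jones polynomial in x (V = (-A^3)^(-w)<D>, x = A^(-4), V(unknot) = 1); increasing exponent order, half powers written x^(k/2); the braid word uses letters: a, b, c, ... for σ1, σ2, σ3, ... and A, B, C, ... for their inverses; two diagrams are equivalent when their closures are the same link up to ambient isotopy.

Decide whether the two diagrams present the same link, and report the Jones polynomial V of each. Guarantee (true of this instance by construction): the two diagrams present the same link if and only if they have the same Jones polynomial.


same link: no
V(D1) = 1  [10 crossings, <D> = 1, w = 0]
D2 (bracket A^-4 + A^4 - A^8 + A^12 - A^16; 10 crossings at w = -4): V = -x^-7 + x^-6 - x^-5 + x^-4 + x^-2
note: 2 values of V(x) split the 2 diagrams


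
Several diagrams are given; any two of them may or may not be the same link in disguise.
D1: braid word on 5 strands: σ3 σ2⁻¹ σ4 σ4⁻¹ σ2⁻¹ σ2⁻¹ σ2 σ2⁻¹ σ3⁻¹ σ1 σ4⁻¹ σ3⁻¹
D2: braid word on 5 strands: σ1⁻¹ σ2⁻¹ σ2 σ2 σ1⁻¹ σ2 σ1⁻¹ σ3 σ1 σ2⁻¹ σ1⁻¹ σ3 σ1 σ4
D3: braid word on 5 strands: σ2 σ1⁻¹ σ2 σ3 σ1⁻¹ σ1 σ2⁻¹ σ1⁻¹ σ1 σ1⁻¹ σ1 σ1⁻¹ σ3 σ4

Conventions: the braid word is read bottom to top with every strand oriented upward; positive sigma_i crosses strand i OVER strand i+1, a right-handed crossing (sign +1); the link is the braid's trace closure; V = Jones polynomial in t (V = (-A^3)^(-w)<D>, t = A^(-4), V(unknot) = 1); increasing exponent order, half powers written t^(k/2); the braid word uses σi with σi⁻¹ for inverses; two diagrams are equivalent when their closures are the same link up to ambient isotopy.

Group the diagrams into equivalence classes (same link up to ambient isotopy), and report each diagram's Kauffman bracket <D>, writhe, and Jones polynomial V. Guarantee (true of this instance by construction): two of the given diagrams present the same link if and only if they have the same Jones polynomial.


equivalence classes: {D1} | {D2, D3}
D1 (bracket A^-8 + 1 - A^4; 12 crossings at w = -4): V = -t^-4 + t^-3 + t^-1
V(D2) = t^-2 - t^-1 + 2 - 2t + t^2 - t^3 + t^4  [14 crossings, <D> = A^-10 - A^-6 + A^-2 - 2A^2 + 2A^6 - A^10 + A^14, w = +2]
D3 (bracket A^-10 - A^-6 + A^-2 - 2A^2 + 2A^6 - A^10 + A^14; 14 crossings at w = +2): V = t^-2 - t^-1 + 2 - 2t + t^2 - t^3 + t^4
key observation: 2 values of V(t) split the 3 diagrams


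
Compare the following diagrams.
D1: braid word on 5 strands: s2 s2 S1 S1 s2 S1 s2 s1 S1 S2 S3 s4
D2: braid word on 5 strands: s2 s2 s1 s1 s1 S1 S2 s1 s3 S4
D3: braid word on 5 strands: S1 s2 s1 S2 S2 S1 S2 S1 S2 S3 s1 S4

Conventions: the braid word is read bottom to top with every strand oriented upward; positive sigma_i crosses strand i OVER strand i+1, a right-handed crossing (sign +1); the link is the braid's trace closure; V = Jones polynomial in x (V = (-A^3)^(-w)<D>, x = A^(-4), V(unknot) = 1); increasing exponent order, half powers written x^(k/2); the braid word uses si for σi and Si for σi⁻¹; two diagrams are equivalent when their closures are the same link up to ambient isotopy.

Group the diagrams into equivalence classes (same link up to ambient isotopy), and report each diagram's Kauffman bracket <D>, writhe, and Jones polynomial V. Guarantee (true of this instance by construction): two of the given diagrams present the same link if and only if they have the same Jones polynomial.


classes: {D1} | {D2} | {D3}
V(D1) = -x^-3 + 2x^-2 - 2x^-1 + 3 - 2x + 2x^2 - x^3  [12 crossings, <D> = -A^-12 + 2A^-8 - 2A^-4 + 3 - 2A^4 + 2A^8 - A^12, w = 0]
D2 (bracket -A^-12 + A^-8 - A^-4 + 2 - A^4 + A^8; 10 crossings at w = +4): V = x - x^2 + 2x^3 - x^4 + x^5 - x^6
V(D3) = -x^-4 + x^-3 + x^-1  [12 crossings, <D> = A^-14 + A^-6 - A^-2, w = -6]
note: comparing 3 Jones polynomials yields 3 groups


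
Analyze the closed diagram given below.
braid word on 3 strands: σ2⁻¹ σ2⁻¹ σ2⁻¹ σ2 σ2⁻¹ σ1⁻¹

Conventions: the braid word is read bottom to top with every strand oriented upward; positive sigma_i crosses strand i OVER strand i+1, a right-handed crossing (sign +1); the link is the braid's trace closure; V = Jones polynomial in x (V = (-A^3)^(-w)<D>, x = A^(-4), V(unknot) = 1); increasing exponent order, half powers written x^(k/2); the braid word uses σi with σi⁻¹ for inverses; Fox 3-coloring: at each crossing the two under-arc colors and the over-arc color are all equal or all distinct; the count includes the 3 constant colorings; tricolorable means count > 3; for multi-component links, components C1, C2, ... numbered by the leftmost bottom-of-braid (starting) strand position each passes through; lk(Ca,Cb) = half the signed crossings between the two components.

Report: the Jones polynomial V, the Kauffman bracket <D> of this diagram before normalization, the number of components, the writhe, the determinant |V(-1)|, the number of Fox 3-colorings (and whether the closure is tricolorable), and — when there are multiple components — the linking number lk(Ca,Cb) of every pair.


V(x) = -x^-4 + x^-3 + x^-1
bracket: A^-8 + 1 - A^4, w = -4
1 component, writhe -4, over 6 crossings
det 3, colorings 9 of 3^6 — tricolorable
observation: w = -4 (over 6 crossings) is diagram-only; (-A^3)^(4) removes it from V


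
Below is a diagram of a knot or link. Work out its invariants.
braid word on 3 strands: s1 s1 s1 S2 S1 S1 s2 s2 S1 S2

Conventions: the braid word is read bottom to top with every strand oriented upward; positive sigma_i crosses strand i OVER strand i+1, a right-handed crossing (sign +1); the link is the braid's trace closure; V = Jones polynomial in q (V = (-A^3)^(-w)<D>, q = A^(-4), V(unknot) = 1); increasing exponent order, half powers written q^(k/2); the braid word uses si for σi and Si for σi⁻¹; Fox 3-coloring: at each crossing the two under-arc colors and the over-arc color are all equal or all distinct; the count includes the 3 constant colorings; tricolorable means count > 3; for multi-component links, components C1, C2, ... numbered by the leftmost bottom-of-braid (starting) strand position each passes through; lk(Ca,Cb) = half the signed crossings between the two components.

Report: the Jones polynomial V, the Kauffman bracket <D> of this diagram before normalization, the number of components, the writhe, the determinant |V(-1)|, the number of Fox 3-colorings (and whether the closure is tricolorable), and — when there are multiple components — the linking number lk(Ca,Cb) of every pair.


V = -q^-4 + q^-3 - q^-2 + 2q^-1 - 1 + 2q - q^2 + q^3 - q^4
<D> = -A^-16 + A^-12 - A^-8 + 2A^-4 - 1 + 2A^4 - A^8 + A^12 - A^16 (w = 0)
1 component over 10 crossings, w = 0
3 Fox colorings among 3^10, |V(-1)| = 11: not tricolorable
why: palindromic: swapping q for 1/q fixes V


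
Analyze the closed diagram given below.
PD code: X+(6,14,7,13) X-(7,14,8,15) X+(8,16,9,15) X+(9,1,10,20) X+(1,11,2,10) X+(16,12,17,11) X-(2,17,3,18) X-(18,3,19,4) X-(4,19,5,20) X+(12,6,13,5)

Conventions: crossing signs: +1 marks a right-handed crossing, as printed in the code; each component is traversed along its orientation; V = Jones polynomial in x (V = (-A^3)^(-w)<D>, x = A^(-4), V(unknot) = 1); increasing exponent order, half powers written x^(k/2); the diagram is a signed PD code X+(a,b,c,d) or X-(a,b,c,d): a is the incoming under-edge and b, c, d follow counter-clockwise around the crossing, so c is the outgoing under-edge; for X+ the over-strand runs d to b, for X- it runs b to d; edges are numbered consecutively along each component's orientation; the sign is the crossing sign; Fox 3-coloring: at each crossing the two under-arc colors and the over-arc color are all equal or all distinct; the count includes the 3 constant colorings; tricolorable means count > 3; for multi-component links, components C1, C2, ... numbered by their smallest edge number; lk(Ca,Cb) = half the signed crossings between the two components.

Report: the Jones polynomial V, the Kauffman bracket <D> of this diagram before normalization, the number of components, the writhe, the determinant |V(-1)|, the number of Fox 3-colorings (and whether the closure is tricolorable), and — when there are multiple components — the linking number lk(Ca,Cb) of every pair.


V = -x^-1 + 2 - x + 2x^2 - x^3 + x^4 - x^5
<D> = -A^-14 + A^-10 - A^-6 + 2A^-2 - A^2 + 2A^6 - A^10 (w = +2)
1 component over 10 crossings, w = +2
9 Fox colorings among 3^10, |V(-1)| = 9: tricolorable
why: |V(-1)| = 9: so tricolorable, since 3 divides 9


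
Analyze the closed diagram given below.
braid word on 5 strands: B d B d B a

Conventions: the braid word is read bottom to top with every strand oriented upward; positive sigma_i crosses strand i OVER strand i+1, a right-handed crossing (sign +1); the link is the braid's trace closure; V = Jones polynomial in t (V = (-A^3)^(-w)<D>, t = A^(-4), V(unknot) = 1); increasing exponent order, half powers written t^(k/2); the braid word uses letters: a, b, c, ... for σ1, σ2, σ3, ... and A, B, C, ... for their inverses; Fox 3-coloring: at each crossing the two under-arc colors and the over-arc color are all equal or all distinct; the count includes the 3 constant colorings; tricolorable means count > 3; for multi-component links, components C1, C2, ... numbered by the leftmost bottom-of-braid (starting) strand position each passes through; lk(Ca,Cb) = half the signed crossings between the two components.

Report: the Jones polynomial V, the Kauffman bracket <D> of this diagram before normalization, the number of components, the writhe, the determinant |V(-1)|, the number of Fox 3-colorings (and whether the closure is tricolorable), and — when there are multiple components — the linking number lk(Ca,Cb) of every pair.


Jones polynomial: V(t) = -t^-4 + t^-1 + 2 + t + t^2
<D> = A^-8 + A^-4 + 2 + A^4 - A^16; writhe 0
components 3, writhe 0 (6 crossings)
linking number lk(C1,C2) = 0
lk(C1,C3): 0
lk(C2,C3) = +1
3-colorings: 27 of 3^6, det 0 — tricolorable
note: span 6 respects span(V) <= c + mu - 1 = 8 for this 3-component diagram


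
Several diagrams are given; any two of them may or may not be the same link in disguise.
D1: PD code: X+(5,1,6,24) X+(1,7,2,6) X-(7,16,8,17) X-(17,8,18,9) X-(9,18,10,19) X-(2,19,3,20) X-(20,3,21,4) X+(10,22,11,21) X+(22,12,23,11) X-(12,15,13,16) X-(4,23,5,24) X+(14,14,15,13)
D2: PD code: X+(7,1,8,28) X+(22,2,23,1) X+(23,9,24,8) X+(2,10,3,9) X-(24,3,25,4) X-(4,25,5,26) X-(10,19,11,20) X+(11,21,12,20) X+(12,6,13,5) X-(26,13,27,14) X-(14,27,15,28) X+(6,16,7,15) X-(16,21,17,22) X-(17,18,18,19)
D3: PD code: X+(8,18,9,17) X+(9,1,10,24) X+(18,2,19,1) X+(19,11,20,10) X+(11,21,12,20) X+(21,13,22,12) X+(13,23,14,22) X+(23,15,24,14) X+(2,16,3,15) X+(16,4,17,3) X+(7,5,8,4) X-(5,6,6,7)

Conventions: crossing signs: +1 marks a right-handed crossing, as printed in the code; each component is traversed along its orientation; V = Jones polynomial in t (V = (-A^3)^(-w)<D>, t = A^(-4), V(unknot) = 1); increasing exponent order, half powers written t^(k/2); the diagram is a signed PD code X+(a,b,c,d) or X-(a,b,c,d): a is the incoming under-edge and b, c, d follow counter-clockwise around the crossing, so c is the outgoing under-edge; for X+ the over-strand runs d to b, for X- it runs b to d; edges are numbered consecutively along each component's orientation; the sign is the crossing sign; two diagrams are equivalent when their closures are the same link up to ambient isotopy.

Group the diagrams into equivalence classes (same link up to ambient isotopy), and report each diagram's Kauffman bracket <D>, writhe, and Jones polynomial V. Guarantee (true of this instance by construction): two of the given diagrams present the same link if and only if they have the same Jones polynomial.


grouping into links: {D1} | {D2} | {D3}
V(D1) = t^-5 - 2t^-4 + 2t^-3 - 2t^-2 + 2t^-1 - 1 + t  (w -2, c 12, <D> = A^-10 - A^-6 + 2A^-2 - 2A^2 + 2A^6 - 2A^10 + A^14)
D2 (bracket -A^-20 + A^-16 - A^-12 + 2A^-8 - A^-4 + 2 - A^4; 14 crossings at w = 0): V = -t^-1 + 2 - t + 2t^2 - t^3 + t^4 - t^5
V(D3) = t^4 + t^6 - t^7 + t^8 - t^9 + t^10 - t^11 + t^12 - t^13  [12 crossings, <D> = -A^-22 + A^-18 - A^-14 + A^-10 - A^-6 + A^-2 - A^2 + A^6 + A^14, w = +10]
why: V(t) takes 3 values over 3 diagrams, fixing the grouping


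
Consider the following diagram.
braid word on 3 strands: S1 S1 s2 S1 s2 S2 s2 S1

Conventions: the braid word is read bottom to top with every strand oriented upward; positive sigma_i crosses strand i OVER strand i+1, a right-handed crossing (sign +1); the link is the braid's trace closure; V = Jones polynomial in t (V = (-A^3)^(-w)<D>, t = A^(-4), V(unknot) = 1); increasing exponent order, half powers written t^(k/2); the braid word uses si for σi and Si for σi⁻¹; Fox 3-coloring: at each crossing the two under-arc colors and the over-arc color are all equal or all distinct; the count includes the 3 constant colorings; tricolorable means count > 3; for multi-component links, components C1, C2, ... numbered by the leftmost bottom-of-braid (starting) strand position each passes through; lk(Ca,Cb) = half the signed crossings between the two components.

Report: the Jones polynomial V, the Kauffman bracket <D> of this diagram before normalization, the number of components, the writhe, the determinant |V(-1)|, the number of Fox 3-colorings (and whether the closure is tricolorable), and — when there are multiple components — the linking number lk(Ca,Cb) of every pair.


Jones polynomial: V(t) = t^-5 - 2t^-4 + 2t^-3 - 2t^-2 + 2t^-1 - 1 + t
<D> = A^-10 - A^-6 + 2A^-2 - 2A^2 + 2A^6 - 2A^10 + A^14; writhe -2
components 1, writhe -2 (8 crossings)
3-colorings: 3 of 3^8, det 11 — not tricolorable
note: |V(-1)| = 11: so not tricolorable, since 3 does not divide 11
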